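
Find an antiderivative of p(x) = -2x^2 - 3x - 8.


Reverse power rule on each term:
  ∫ -2x^2 dx = -(2/3)x^3
  ∫ -3x dx = -(3/2)x^2
  ∫ -8 dx = -8x
F(x) = -(2/3)x^3 - (3/2)x^2 - 8x + C


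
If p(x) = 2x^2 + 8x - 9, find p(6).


Using direct substitution:
  2 * (6)^2 = 72
  8 * (6)^1 = 48
  constant: -9
Sum = 72 + 48 - 9 = 111


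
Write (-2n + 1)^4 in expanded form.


Expand (-2n + 1)^4 by repeated multiplication:
  (-2n + 1)^2 = 4n^2 - 4n + 1
  (-2n + 1)^3 = -8n^3 + 12n^2 - 6n + 1
= 16n^4 - 32n^3 + 24n^2 - 8n + 1


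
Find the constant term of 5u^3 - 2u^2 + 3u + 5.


Read off the constant term: 5


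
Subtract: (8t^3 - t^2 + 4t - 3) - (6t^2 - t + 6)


Distribute the minus sign:
  (8t^3 - t^2 + 4t - 3)
- (6t^2 - t + 6)
Negate second polynomial: -6t^2 + t - 6
Add: 8t^3 - 7t^2 + 5t - 9


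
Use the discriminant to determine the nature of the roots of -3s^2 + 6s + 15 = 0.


D = b^2 - 4ac = (6)^2 - 4(-3)(15) = 36 + 180 = 216
Since D > 0: two distinct irrational roots


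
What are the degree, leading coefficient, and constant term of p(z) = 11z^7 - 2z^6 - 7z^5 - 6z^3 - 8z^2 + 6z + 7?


Highest power of z is 7, with coefficient 11. Constant term is 7.
Degree = 7, leading coefficient = 11, constant term = 7


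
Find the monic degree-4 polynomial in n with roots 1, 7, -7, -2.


p(n) = (n - 1)(n - 7)(n + 7)(n + 2)
Expand: n^4 + n^3 - 51n^2 - 49n + 98


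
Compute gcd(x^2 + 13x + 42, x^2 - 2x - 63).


Factor each:
  x^2 + 13x + 42 = (x + 7)(x + 6)
  x^2 - 2x - 63 = (x + 7)(x - 9)
Common monic factor: x + 7


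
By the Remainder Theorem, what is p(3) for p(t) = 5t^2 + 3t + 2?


By the Remainder Theorem, the remainder equals p(3):
  5*(3)^2 = 45
  3*(3)^1 = 9
  constant: 2
Sum: 45 + 9 + 2 = 56


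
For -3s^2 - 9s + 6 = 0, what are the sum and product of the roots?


For as^2+bs+c=0: sum = -b/a, product = c/a.
a=-3, b=-9, c=6
Sum = -(-9)/-3 = -3
Product = (6)/-3 = -2


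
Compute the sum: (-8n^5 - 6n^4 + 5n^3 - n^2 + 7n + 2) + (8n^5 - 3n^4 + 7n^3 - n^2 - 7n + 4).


Align terms by degree and add:
  -8n^5 - 6n^4 + 5n^3 - n^2 + 7n + 2
+ 8n^5 - 3n^4 + 7n^3 - n^2 - 7n + 4
= -9n^4 + 12n^3 - 2n^2 + 6


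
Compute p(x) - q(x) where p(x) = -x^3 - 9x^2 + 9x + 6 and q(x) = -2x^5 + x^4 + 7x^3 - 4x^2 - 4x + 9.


Distribute the minus sign:
  (-x^3 - 9x^2 + 9x + 6)
- (-2x^5 + x^4 + 7x^3 - 4x^2 - 4x + 9)
Negate second polynomial: 2x^5 - x^4 - 7x^3 + 4x^2 + 4x - 9
Add: 2x^5 - x^4 - 8x^3 - 5x^2 + 13x - 3


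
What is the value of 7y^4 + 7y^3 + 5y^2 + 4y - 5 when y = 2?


Using direct substitution:
  7 * (2)^4 = 112
  7 * (2)^3 = 56
  5 * (2)^2 = 20
  4 * (2)^1 = 8
  constant: -5
Sum = 112 + 56 + 20 + 8 - 5 = 191


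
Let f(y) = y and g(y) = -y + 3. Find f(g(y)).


Substitute g(y) into f:
f(g(y)) = 1*(-y + 3)
Expand and combine: -y + 3


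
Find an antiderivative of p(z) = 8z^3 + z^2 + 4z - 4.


Reverse power rule on each term:
  ∫ 8z^3 dz = 2z^4
  ∫ z^2 dz = (1/3)z^3
  ∫ 4z dz = 2z^2
  ∫ -4 dz = -4z
F(z) = 2z^4 + (1/3)z^3 + 2z^2 - 4z + C


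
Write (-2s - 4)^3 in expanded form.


Expand (-2s - 4)^3 by repeated multiplication:
  (-2s - 4)^2 = 4s^2 + 16s + 16
= -8s^3 - 48s^2 - 96s - 64


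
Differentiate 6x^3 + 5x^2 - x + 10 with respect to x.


Apply the power rule term by term:
  d/dx(6x^3) = 18x^2
  d/dx(5x^2) = 10x
  d/dx(-x) = -1
  d/dx(10) = 0
p'(x) = 18x^2 + 10x - 1


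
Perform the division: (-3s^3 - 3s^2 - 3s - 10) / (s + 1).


(-3s^3 - 3s^2 - 3s - 10) / (s + 1)
Step 1: -3s^2 * (s + 1) = -3s^3 - 3s^2; subtract.
Step 2: 0 * (s + 1) = 0; subtract.
Step 3: -3 * (s + 1) = -3s - 3; subtract.
Quotient: -3s^2 - 3, Remainder: -7


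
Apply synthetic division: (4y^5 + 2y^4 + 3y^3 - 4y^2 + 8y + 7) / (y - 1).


Synthetic division with c = 1. Coefficients: 4, 2, 3, -4, 8, 7
Bring down 4.
  4 * 1 = 4; 4 + 2 = 6
  6 * 1 = 6; 6 + 3 = 9
  9 * 1 = 9; 9 - 4 = 5
  5 * 1 = 5; 5 + 8 = 13
  13 * 1 = 13; 13 + 7 = 20
Quotient: 4y^4 + 6y^3 + 9y^2 + 5y + 13, Remainder: 20


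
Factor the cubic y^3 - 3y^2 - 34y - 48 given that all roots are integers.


Try integer roots (divisors of -48). y=-2: p(-2)=0.
Divide out (y + 2): quotient is y^2 - 5y - 24.
Factor the quadratic: (y - 8)(y + 3)
Result: (y + 2)(y - 8)(y + 3)


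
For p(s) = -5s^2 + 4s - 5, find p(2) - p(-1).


p(2) = -17
p(-1) = -14
p(2) - p(-1) = -17 + 14 = -3


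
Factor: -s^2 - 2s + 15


Roots satisfy r1 + r2 = -b/a = -2 and r1*r2 = c/a = -15.
So r1 = -5, r2 = 3.
-s^2 - 2s + 15 = -(s - r1)(s - r2) = -(s + 5)(s - 3)


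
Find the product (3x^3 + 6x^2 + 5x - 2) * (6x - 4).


Distribute each term of the first polynomial:
  (3x^3)(6x - 4) = 18x^4 - 12x^3
  (6x^2)(6x - 4) = 36x^3 - 24x^2
  (5x)(6x - 4) = 30x^2 - 20x
  (-2)(6x - 4) = -12x + 8
Sum: 18x^4 + 24x^3 + 6x^2 - 32x + 8


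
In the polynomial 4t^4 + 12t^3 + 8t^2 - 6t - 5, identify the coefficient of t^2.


Read off the coefficient of t^2: 8


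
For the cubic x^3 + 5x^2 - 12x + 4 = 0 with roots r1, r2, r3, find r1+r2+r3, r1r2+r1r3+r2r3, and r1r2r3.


Monic cubic x^3+bx^2+cx+d=0: sum=-b, pairwise sum=c, product=-d.
b=5, c=-12, d=4
r1+r2+r3 = -5
r1r2+r1r3+r2r3 = -12
r1r2r3 = -4


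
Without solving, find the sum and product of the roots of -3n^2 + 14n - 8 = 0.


For an^2+bn+c=0: sum = -b/a, product = c/a.
a=-3, b=14, c=-8
Sum = -(14)/-3 = 14/3
Product = (-8)/-3 = 8/3


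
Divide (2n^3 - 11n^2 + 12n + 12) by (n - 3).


(2n^3 - 11n^2 + 12n + 12) / (n - 3)
Step 1: 2n^2 * (n - 3) = 2n^3 - 6n^2; subtract.
Step 2: -5n * (n - 3) = -5n^2 + 15n; subtract.
Step 3: -3 * (n - 3) = -3n + 9; subtract.
Quotient: 2n^2 - 5n - 3, Remainder: 3


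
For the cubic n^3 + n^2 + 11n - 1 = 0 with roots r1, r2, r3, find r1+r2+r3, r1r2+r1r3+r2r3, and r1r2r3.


Monic cubic n^3+bn^2+cn+d=0: sum=-b, pairwise sum=c, product=-d.
b=1, c=11, d=-1
r1+r2+r3 = -1
r1r2+r1r3+r2r3 = 11
r1r2r3 = 1


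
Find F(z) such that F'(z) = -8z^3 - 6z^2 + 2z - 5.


Reverse power rule on each term:
  ∫ -8z^3 dz = -2z^4
  ∫ -6z^2 dz = -2z^3
  ∫ 2z dz = z^2
  ∫ -5 dz = -5z
F(z) = -2z^4 - 2z^3 + z^2 - 5z + C


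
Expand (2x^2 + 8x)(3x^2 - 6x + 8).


Distribute each term of the first polynomial:
  (2x^2)(3x^2 - 6x + 8) = 6x^4 - 12x^3 + 16x^2
  (8x)(3x^2 - 6x + 8) = 24x^3 - 48x^2 + 64x
Sum: 6x^4 + 12x^3 - 32x^2 + 64x


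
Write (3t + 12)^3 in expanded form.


Expand (3t + 12)^3 by repeated multiplication:
  (3t + 12)^2 = 9t^2 + 72t + 144
= 27t^3 + 324t^2 + 1296t + 1728


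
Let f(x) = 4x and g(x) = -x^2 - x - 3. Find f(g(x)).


Substitute g(x) into f:
f(g(x)) = 4*(-x^2 - x - 3)
Expand and combine: -4x^2 - 4x - 12


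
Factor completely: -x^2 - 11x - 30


Roots satisfy r1 + r2 = -b/a = -11 and r1*r2 = c/a = 30.
So r1 = -5, r2 = -6.
-x^2 - 11x - 30 = -(x - r1)(x - r2) = -(x + 5)(x + 6)


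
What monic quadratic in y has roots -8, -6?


p(y) = (y + 8)(y + 6)
Expand: y^2 + 14y + 48


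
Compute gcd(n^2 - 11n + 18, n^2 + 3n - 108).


Factor each:
  n^2 - 11n + 18 = (n - 9)(n - 2)
  n^2 + 3n - 108 = (n - 9)(n + 12)
Common monic factor: n - 9


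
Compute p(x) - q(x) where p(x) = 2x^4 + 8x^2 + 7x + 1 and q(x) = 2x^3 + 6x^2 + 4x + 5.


Distribute the minus sign:
  (2x^4 + 8x^2 + 7x + 1)
- (2x^3 + 6x^2 + 4x + 5)
Negate second polynomial: -2x^3 - 6x^2 - 4x - 5
Add: 2x^4 - 2x^3 + 2x^2 + 3x - 4


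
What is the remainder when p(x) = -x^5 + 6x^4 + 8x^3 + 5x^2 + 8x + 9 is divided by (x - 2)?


By the Remainder Theorem, the remainder equals p(2):
  -1*(2)^5 = -32
  6*(2)^4 = 96
  8*(2)^3 = 64
  5*(2)^2 = 20
  8*(2)^1 = 16
  constant: 9
Sum: -32 + 96 + 64 + 20 + 16 + 9 = 173


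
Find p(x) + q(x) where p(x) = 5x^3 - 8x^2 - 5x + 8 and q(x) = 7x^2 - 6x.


Align terms by degree and add:
  5x^3 - 8x^2 - 5x + 8
+ 7x^2 - 6x
= 5x^3 - x^2 - 11x + 8


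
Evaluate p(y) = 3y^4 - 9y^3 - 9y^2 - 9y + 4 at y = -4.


Using direct substitution:
  3 * (-4)^4 = 768
  -9 * (-4)^3 = 576
  -9 * (-4)^2 = -144
  -9 * (-4)^1 = 36
  constant: 4
Sum = 768 + 576 - 144 + 36 + 4 = 1240


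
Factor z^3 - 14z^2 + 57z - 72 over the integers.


Try integer roots (divisors of -72). z=3: p(3)=0.
Divide out (z - 3): quotient is z^2 - 11z + 24.
Factor the quadratic: (z - 8)(z - 3)
Result: (z - 3)(z - 8)(z - 3)


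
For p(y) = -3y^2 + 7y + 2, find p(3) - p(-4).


p(3) = -4
p(-4) = -74
p(3) - p(-4) = -4 + 74 = 70


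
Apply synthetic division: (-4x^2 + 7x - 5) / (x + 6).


Synthetic division with c = -6. Coefficients: -4, 7, -5
Bring down -4.
  -4 * -6 = 24; 24 + 7 = 31
  31 * -6 = -186; -186 - 5 = -191
Quotient: -4x + 31, Remainder: -191


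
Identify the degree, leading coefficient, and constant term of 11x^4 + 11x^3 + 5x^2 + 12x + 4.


Highest power of x is 4, with coefficient 11. Constant term is 4.
Degree = 4, leading coefficient = 11, constant term = 4


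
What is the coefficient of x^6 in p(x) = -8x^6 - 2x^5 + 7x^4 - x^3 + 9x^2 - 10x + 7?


Read off the coefficient of x^6: -8


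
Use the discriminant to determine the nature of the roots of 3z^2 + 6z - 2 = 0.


D = b^2 - 4ac = (6)^2 - 4(3)(-2) = 36 + 24 = 60
Since D > 0: two distinct irrational roots


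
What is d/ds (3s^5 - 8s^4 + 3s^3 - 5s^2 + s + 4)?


Apply the power rule term by term:
  d/ds(3s^5) = 15s^4
  d/ds(-8s^4) = -32s^3
  d/ds(3s^3) = 9s^2
  d/ds(-5s^2) = -10s
  d/ds(s) = 1
  d/ds(4) = 0
p'(s) = 15s^4 - 32s^3 + 9s^2 - 10s + 1


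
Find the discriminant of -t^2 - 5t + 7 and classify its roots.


D = b^2 - 4ac = (-5)^2 - 4(-1)(7) = 25 + 28 = 53
Since D > 0: two distinct irrational roots


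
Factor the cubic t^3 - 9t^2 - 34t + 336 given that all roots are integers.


Try integer roots (divisors of 336). t=7: p(7)=0.
Divide out (t - 7): quotient is t^2 - 2t - 48.
Factor the quadratic: (t + 6)(t - 8)
Result: (t - 7)(t + 6)(t - 8)


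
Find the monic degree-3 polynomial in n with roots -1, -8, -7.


p(n) = (n + 1)(n + 8)(n + 7)
Expand: n^3 + 16n^2 + 71n + 56


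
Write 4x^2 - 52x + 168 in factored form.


Roots satisfy r1 + r2 = -b/a = 13 and r1*r2 = c/a = 42.
So r1 = 6, r2 = 7.
4x^2 - 52x + 168 = 4(x - r1)(x - r2) = 4(x - 6)(x - 7)


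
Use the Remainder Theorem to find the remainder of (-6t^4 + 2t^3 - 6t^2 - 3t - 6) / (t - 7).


By the Remainder Theorem, the remainder equals p(7):
  -6*(7)^4 = -14406
  2*(7)^3 = 686
  -6*(7)^2 = -294
  -3*(7)^1 = -21
  constant: -6
Sum: -14406 + 686 - 294 - 21 - 6 = -14041


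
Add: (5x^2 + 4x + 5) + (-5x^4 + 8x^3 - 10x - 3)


Align terms by degree and add:
  5x^2 + 4x + 5
  -5x^4 + 8x^3 - 10x - 3
= -5x^4 + 8x^3 + 5x^2 - 6x + 2


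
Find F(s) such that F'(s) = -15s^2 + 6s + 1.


Reverse power rule on each term:
  ∫ -15s^2 ds = -5s^3
  ∫ 6s ds = 3s^2
  ∫ 1 ds = s
F(s) = -5s^3 + 3s^2 + s + C


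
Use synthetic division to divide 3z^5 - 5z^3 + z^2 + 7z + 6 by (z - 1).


Synthetic division with c = 1. Coefficients: 3, 0, -5, 1, 7, 6
Bring down 3.
  3 * 1 = 3; 3 + 0 = 3
  3 * 1 = 3; 3 - 5 = -2
  -2 * 1 = -2; -2 + 1 = -1
  -1 * 1 = -1; -1 + 7 = 6
  6 * 1 = 6; 6 + 6 = 12
Quotient: 3z^4 + 3z^3 - 2z^2 - z + 6, Remainder: 12


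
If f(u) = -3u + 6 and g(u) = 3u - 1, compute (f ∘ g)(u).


Substitute g(u) into f:
f(g(u)) = -3*(3u - 1) + 6
Expand and combine: -9u + 9


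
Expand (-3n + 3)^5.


Expand (-3n + 3)^5 by repeated multiplication:
  (-3n + 3)^2 = 9n^2 - 18n + 9
  (-3n + 3)^3 = -27n^3 + 81n^2 - 81n + 27
  (-3n + 3)^4 = 81n^4 - 324n^3 + 486n^2 - 324n + 81
= -243n^5 + 1215n^4 - 2430n^3 + 2430n^2 - 1215n + 243


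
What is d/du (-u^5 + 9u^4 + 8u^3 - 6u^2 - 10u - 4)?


Apply the power rule term by term:
  d/du(-u^5) = -5u^4
  d/du(9u^4) = 36u^3
  d/du(8u^3) = 24u^2
  d/du(-6u^2) = -12u
  d/du(-10u) = -10
  d/du(-4) = 0
p'(u) = -5u^4 + 36u^3 + 24u^2 - 12u - 10


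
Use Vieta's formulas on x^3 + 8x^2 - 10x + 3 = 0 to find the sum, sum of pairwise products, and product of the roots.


Monic cubic x^3+bx^2+cx+d=0: sum=-b, pairwise sum=c, product=-d.
b=8, c=-10, d=3
r1+r2+r3 = -8
r1r2+r1r3+r2r3 = -10
r1r2r3 = -3


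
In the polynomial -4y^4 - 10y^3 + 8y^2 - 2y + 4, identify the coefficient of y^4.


Read off the coefficient of y^4: -4


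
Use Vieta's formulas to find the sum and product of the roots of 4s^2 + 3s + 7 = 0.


For as^2+bs+c=0: sum = -b/a, product = c/a.
a=4, b=3, c=7
Sum = -(3)/4 = -3/4
Product = (7)/4 = 7/4


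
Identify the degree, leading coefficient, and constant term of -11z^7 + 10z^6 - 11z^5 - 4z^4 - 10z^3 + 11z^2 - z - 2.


Highest power of z is 7, with coefficient -11. Constant term is -2.
Degree = 7, leading coefficient = -11, constant term = -2


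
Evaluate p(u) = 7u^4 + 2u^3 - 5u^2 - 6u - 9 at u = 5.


Using direct substitution:
  7 * (5)^4 = 4375
  2 * (5)^3 = 250
  -5 * (5)^2 = -125
  -6 * (5)^1 = -30
  constant: -9
Sum = 4375 + 250 - 125 - 30 - 9 = 4461


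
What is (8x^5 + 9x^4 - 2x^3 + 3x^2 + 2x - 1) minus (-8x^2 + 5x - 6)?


Distribute the minus sign:
  (8x^5 + 9x^4 - 2x^3 + 3x^2 + 2x - 1)
- (-8x^2 + 5x - 6)
Negate second polynomial: 8x^2 - 5x + 6
Add: 8x^5 + 9x^4 - 2x^3 + 11x^2 - 3x + 5


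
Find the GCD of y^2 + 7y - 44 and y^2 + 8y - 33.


Factor each:
  y^2 + 7y - 44 = (y + 11)(y - 4)
  y^2 + 8y - 33 = (y + 11)(y - 3)
Common monic factor: y + 11


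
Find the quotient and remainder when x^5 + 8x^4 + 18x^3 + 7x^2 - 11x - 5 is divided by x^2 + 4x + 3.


(x^5 + 8x^4 + 18x^3 + 7x^2 - 11x - 5) / (x^2 + 4x + 3)
Step 1: x^3 * (x^2 + 4x + 3) = x^5 + 4x^4 + 3x^3; subtract.
Step 2: 4x^2 * (x^2 + 4x + 3) = 4x^4 + 16x^3 + 12x^2; subtract.
Step 3: -x * (x^2 + 4x + 3) = -x^3 - 4x^2 - 3x; subtract.
Step 4: -1 * (x^2 + 4x + 3) = -x^2 - 4x - 3; subtract.
Quotient: x^3 + 4x^2 - x - 1, Remainder: -4x - 2


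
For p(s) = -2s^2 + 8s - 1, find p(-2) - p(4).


p(-2) = -25
p(4) = -1
p(-2) - p(4) = -25 + 1 = -24


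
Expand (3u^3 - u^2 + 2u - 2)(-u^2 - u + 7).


Distribute each term of the first polynomial:
  (3u^3)(-u^2 - u + 7) = -3u^5 - 3u^4 + 21u^3
  (-u^2)(-u^2 - u + 7) = u^4 + u^3 - 7u^2
  (2u)(-u^2 - u + 7) = -2u^3 - 2u^2 + 14u
  (-2)(-u^2 - u + 7) = 2u^2 + 2u - 14
Sum: -3u^5 - 2u^4 + 20u^3 - 7u^2 + 16u - 14


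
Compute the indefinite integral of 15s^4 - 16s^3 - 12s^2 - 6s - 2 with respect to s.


Reverse power rule on each term:
  ∫ 15s^4 ds = 3s^5
  ∫ -16s^3 ds = -4s^4
  ∫ -12s^2 ds = -4s^3
  ∫ -6s ds = -3s^2
  ∫ -2 ds = -2s
F(s) = 3s^5 - 4s^4 - 4s^3 - 3s^2 - 2s + C


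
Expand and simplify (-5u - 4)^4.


Expand (-5u - 4)^4 by repeated multiplication:
  (-5u - 4)^2 = 25u^2 + 40u + 16
  (-5u - 4)^3 = -125u^3 - 300u^2 - 240u - 64
= 625u^4 + 2000u^3 + 2400u^2 + 1280u + 256


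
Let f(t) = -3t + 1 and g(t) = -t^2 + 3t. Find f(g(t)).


Substitute g(t) into f:
f(g(t)) = -3*(-t^2 + 3t) + 1
Expand and combine: 3t^2 - 9t + 1


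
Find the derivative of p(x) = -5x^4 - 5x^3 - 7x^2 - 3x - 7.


Apply the power rule term by term:
  d/dx(-5x^4) = -20x^3
  d/dx(-5x^3) = -15x^2
  d/dx(-7x^2) = -14x
  d/dx(-3x) = -3
  d/dx(-7) = 0
p'(x) = -20x^3 - 15x^2 - 14x - 3


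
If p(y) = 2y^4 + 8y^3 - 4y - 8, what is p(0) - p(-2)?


p(0) = -8
p(-2) = -32
p(0) - p(-2) = -8 + 32 = 24


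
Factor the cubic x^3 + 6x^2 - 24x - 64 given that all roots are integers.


Try integer roots (divisors of -64). x=-2: p(-2)=0.
Divide out (x + 2): quotient is x^2 + 4x - 32.
Factor the quadratic: (x + 8)(x - 4)
Result: (x + 2)(x + 8)(x - 4)


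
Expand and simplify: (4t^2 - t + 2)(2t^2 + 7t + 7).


Distribute each term of the first polynomial:
  (4t^2)(2t^2 + 7t + 7) = 8t^4 + 28t^3 + 28t^2
  (-t)(2t^2 + 7t + 7) = -2t^3 - 7t^2 - 7t
  (2)(2t^2 + 7t + 7) = 4t^2 + 14t + 14
Sum: 8t^4 + 26t^3 + 25t^2 + 7t + 14


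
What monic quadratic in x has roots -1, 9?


p(x) = (x + 1)(x - 9)
Expand: x^2 - 8x - 9


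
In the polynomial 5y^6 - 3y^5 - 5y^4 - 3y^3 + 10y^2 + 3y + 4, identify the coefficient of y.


Read off the coefficient of y: 3


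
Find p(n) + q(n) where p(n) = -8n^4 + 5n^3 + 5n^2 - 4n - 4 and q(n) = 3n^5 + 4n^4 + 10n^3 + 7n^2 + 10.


Align terms by degree and add:
  -8n^4 + 5n^3 + 5n^2 - 4n - 4
+ 3n^5 + 4n^4 + 10n^3 + 7n^2 + 10
= 3n^5 - 4n^4 + 15n^3 + 12n^2 - 4n + 6


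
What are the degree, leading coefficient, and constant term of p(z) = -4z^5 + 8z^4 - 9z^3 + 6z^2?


Highest power of z is 5, with coefficient -4. Constant term is 0.
Degree = 5, leading coefficient = -4, constant term = 0


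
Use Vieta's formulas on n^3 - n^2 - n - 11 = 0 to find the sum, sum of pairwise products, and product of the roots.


Monic cubic n^3+bn^2+cn+d=0: sum=-b, pairwise sum=c, product=-d.
b=-1, c=-1, d=-11
r1+r2+r3 = 1
r1r2+r1r3+r2r3 = -1
r1r2r3 = 11


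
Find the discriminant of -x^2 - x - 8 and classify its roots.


D = b^2 - 4ac = (-1)^2 - 4(-1)(-8) = 1 - 32 = -31
Since D < 0: two complex conjugate roots (no real roots)


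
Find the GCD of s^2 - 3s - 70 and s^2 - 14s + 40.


Factor each:
  s^2 - 3s - 70 = (s - 10)(s + 7)
  s^2 - 14s + 40 = (s - 10)(s - 4)
Common monic factor: s - 10


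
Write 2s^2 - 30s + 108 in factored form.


Roots satisfy r1 + r2 = -b/a = 15 and r1*r2 = c/a = 54.
So r1 = 9, r2 = 6.
2s^2 - 30s + 108 = 2(s - r1)(s - r2) = 2(s - 9)(s - 6)


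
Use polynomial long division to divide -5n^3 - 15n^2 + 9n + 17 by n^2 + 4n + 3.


(-5n^3 - 15n^2 + 9n + 17) / (n^2 + 4n + 3)
Step 1: -5n * (n^2 + 4n + 3) = -5n^3 - 20n^2 - 15n; subtract.
Step 2: 5 * (n^2 + 4n + 3) = 5n^2 + 20n + 15; subtract.
Quotient: -5n + 5, Remainder: 4n + 2


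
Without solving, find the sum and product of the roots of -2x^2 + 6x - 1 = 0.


For ax^2+bx+c=0: sum = -b/a, product = c/a.
a=-2, b=6, c=-1
Sum = -(6)/-2 = 3
Product = (-1)/-2 = 1/2


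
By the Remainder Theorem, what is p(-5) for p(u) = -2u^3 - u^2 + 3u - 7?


By the Remainder Theorem, the remainder equals p(-5):
  -2*(-5)^3 = 250
  -1*(-5)^2 = -25
  3*(-5)^1 = -15
  constant: -7
Sum: 250 - 25 - 15 - 7 = 203


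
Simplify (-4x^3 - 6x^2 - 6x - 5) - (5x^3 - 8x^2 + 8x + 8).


Distribute the minus sign:
  (-4x^3 - 6x^2 - 6x - 5)
- (5x^3 - 8x^2 + 8x + 8)
Negate second polynomial: -5x^3 + 8x^2 - 8x - 8
Add: -9x^3 + 2x^2 - 14x - 13


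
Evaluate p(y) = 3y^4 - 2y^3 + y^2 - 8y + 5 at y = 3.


Using direct substitution:
  3 * (3)^4 = 243
  -2 * (3)^3 = -54
  1 * (3)^2 = 9
  -8 * (3)^1 = -24
  constant: 5
Sum = 243 - 54 + 9 - 24 + 5 = 179


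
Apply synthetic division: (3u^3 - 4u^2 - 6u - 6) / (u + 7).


Synthetic division with c = -7. Coefficients: 3, -4, -6, -6
Bring down 3.
  3 * -7 = -21; -21 - 4 = -25
  -25 * -7 = 175; 175 - 6 = 169
  169 * -7 = -1183; -1183 - 6 = -1189
Quotient: 3u^2 - 25u + 169, Remainder: -1189


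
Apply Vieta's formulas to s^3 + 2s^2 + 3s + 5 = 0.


Monic cubic s^3+bs^2+cs+d=0: sum=-b, pairwise sum=c, product=-d.
b=2, c=3, d=5
r1+r2+r3 = -2
r1r2+r1r3+r2r3 = 3
r1r2r3 = -5


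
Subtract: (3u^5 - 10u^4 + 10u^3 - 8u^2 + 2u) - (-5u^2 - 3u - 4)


Distribute the minus sign:
  (3u^5 - 10u^4 + 10u^3 - 8u^2 + 2u)
- (-5u^2 - 3u - 4)
Negate second polynomial: 5u^2 + 3u + 4
Add: 3u^5 - 10u^4 + 10u^3 - 3u^2 + 5u + 4


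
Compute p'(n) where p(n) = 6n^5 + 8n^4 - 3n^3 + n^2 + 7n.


Apply the power rule term by term:
  d/dn(6n^5) = 30n^4
  d/dn(8n^4) = 32n^3
  d/dn(-3n^3) = -9n^2
  d/dn(n^2) = 2n
  d/dn(7n) = 7
p'(n) = 30n^4 + 32n^3 - 9n^2 + 2n + 7


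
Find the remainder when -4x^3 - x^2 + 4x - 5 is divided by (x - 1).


By the Remainder Theorem, the remainder equals p(1):
  -4*(1)^3 = -4
  -1*(1)^2 = -1
  4*(1)^1 = 4
  constant: -5
Sum: -4 - 1 + 4 - 5 = -6


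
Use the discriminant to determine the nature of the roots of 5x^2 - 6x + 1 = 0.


D = b^2 - 4ac = (-6)^2 - 4(5)(1) = 36 - 20 = 16
Since D > 0: two distinct rational roots


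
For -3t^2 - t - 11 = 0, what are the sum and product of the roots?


For at^2+bt+c=0: sum = -b/a, product = c/a.
a=-3, b=-1, c=-11
Sum = -(-1)/-3 = -1/3
Product = (-11)/-3 = 11/3


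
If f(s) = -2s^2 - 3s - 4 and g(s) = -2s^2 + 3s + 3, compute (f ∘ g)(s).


Substitute g(s) into f:
f(g(s)) = -2*(-2s^2 + 3s + 3)^2 + (-3)*(-2s^2 + 3s + 3) + (-4)
(-2s^2 + 3s + 3)^2 = 4s^4 - 12s^3 - 3s^2 + 18s + 9
Expand and combine: -8s^4 + 24s^3 + 12s^2 - 45s - 31


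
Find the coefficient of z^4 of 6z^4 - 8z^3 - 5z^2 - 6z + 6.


Read off the coefficient of z^4: 6


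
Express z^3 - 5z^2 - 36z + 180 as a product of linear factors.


Try integer roots (divisors of 180). z=-6: p(-6)=0.
Divide out (z + 6): quotient is z^2 - 11z + 30.
Factor the quadratic: (z - 5)(z - 6)
Result: (z + 6)(z - 5)(z - 6)


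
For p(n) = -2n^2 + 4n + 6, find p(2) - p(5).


p(2) = 6
p(5) = -24
p(2) - p(5) = 6 + 24 = 30


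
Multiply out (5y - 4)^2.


Expand (5y - 4)^2 by repeated multiplication:
= 25y^2 - 40y + 16


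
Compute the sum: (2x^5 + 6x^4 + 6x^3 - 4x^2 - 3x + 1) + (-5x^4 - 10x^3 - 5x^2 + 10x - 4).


Align terms by degree and add:
  2x^5 + 6x^4 + 6x^3 - 4x^2 - 3x + 1
  -5x^4 - 10x^3 - 5x^2 + 10x - 4
= 2x^5 + x^4 - 4x^3 - 9x^2 + 7x - 3


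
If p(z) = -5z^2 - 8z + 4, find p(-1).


Using direct substitution:
  -5 * (-1)^2 = -5
  -8 * (-1)^1 = 8
  constant: 4
Sum = -5 + 8 + 4 = 7


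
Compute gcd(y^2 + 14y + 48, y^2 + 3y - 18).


Factor each:
  y^2 + 14y + 48 = (y + 6)(y + 8)
  y^2 + 3y - 18 = (y + 6)(y - 3)
Common monic factor: y + 6


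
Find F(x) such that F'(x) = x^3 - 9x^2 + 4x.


Reverse power rule on each term:
  ∫ x^3 dx = (1/4)x^4
  ∫ -9x^2 dx = -3x^3
  ∫ 4x dx = 2x^2
F(x) = (1/4)x^4 - 3x^3 + 2x^2 + C


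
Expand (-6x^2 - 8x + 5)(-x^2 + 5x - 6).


Distribute each term of the first polynomial:
  (-6x^2)(-x^2 + 5x - 6) = 6x^4 - 30x^3 + 36x^2
  (-8x)(-x^2 + 5x - 6) = 8x^3 - 40x^2 + 48x
  (5)(-x^2 + 5x - 6) = -5x^2 + 25x - 30
Sum: 6x^4 - 22x^3 - 9x^2 + 73x - 30


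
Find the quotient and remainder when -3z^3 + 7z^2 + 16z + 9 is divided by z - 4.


(-3z^3 + 7z^2 + 16z + 9) / (z - 4)
Step 1: -3z^2 * (z - 4) = -3z^3 + 12z^2; subtract.
Step 2: -5z * (z - 4) = -5z^2 + 20z; subtract.
Step 3: -4 * (z - 4) = -4z + 16; subtract.
Quotient: -3z^2 - 5z - 4, Remainder: -7


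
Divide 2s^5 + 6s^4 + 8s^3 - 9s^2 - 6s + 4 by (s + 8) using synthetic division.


Synthetic division with c = -8. Coefficients: 2, 6, 8, -9, -6, 4
Bring down 2.
  2 * -8 = -16; -16 + 6 = -10
  -10 * -8 = 80; 80 + 8 = 88
  88 * -8 = -704; -704 - 9 = -713
  -713 * -8 = 5704; 5704 - 6 = 5698
  5698 * -8 = -45584; -45584 + 4 = -45580
Quotient: 2s^4 - 10s^3 + 88s^2 - 713s + 5698, Remainder: -45580


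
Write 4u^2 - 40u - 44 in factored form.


Roots satisfy r1 + r2 = -b/a = 10 and r1*r2 = c/a = -11.
So r1 = 11, r2 = -1.
4u^2 - 40u - 44 = 4(u - r1)(u - r2) = 4(u - 11)(u + 1)


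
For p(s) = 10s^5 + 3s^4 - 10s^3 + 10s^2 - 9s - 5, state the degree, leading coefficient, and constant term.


Highest power of s is 5, with coefficient 10. Constant term is -5.
Degree = 5, leading coefficient = 10, constant term = -5


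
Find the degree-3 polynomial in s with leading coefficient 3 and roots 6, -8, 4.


p(s) = 3(s - 6)(s + 8)(s - 4)
Expand: 3s^3 - 6s^2 - 168s + 576


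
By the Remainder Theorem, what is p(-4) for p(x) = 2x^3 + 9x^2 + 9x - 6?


By the Remainder Theorem, the remainder equals p(-4):
  2*(-4)^3 = -128
  9*(-4)^2 = 144
  9*(-4)^1 = -36
  constant: -6
Sum: -128 + 144 - 36 - 6 = -26


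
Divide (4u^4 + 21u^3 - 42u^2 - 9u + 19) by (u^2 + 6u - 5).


(4u^4 + 21u^3 - 42u^2 - 9u + 19) / (u^2 + 6u - 5)
Step 1: 4u^2 * (u^2 + 6u - 5) = 4u^4 + 24u^3 - 20u^2; subtract.
Step 2: -3u * (u^2 + 6u - 5) = -3u^3 - 18u^2 + 15u; subtract.
Step 3: -4 * (u^2 + 6u - 5) = -4u^2 - 24u + 20; subtract.
Quotient: 4u^2 - 3u - 4, Remainder: -1


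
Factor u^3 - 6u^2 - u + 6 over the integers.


Try integer roots (divisors of 6). u=1: p(1)=0.
Divide out (u - 1): quotient is u^2 - 5u - 6.
Factor the quadratic: (u - 6)(u + 1)
Result: (u - 1)(u - 6)(u + 1)


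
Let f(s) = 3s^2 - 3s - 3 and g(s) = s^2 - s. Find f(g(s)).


Substitute g(s) into f:
f(g(s)) = 3*(s^2 - s)^2 + (-3)*(s^2 - s) + (-3)
(s^2 - s)^2 = s^4 - 2s^3 + s^2
Expand and combine: 3s^4 - 6s^3 + 3s - 3


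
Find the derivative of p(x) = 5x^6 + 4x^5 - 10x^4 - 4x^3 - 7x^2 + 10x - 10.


Apply the power rule term by term:
  d/dx(5x^6) = 30x^5
  d/dx(4x^5) = 20x^4
  d/dx(-10x^4) = -40x^3
  d/dx(-4x^3) = -12x^2
  d/dx(-7x^2) = -14x
  d/dx(10x) = 10
  d/dx(-10) = 0
p'(x) = 30x^5 + 20x^4 - 40x^3 - 12x^2 - 14x + 10


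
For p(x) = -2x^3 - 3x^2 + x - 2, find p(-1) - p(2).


p(-1) = -4
p(2) = -28
p(-1) - p(2) = -4 + 28 = 24


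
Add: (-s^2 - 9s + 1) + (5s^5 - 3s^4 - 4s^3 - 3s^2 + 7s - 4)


Align terms by degree and add:
  -s^2 - 9s + 1
+ 5s^5 - 3s^4 - 4s^3 - 3s^2 + 7s - 4
= 5s^5 - 3s^4 - 4s^3 - 4s^2 - 2s - 3


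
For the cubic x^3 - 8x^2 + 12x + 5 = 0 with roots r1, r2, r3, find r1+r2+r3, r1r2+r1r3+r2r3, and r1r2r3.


Monic cubic x^3+bx^2+cx+d=0: sum=-b, pairwise sum=c, product=-d.
b=-8, c=12, d=5
r1+r2+r3 = 8
r1r2+r1r3+r2r3 = 12
r1r2r3 = -5


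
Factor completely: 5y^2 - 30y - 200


Roots satisfy r1 + r2 = -b/a = 6 and r1*r2 = c/a = -40.
So r1 = 10, r2 = -4.
5y^2 - 30y - 200 = 5(y - r1)(y - r2) = 5(y - 10)(y + 4)


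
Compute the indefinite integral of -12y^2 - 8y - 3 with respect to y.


Reverse power rule on each term:
  ∫ -12y^2 dy = -4y^3
  ∫ -8y dy = -4y^2
  ∫ -3 dy = -3y
F(y) = -4y^3 - 4y^2 - 3y + C


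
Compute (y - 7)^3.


Expand (y - 7)^3 by repeated multiplication:
  (y - 7)^2 = y^2 - 14y + 49
= y^3 - 21y^2 + 147y - 343


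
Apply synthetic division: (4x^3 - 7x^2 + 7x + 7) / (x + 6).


Synthetic division with c = -6. Coefficients: 4, -7, 7, 7
Bring down 4.
  4 * -6 = -24; -24 - 7 = -31
  -31 * -6 = 186; 186 + 7 = 193
  193 * -6 = -1158; -1158 + 7 = -1151
Quotient: 4x^2 - 31x + 193, Remainder: -1151


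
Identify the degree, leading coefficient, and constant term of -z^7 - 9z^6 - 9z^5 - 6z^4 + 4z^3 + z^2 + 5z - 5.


Highest power of z is 7, with coefficient -1. Constant term is -5.
Degree = 7, leading coefficient = -1, constant term = -5


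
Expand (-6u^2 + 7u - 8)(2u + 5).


Distribute each term of the first polynomial:
  (-6u^2)(2u + 5) = -12u^3 - 30u^2
  (7u)(2u + 5) = 14u^2 + 35u
  (-8)(2u + 5) = -16u - 40
Sum: -12u^3 - 16u^2 + 19u - 40


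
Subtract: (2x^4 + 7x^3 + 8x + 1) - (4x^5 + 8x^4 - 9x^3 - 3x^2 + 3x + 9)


Distribute the minus sign:
  (2x^4 + 7x^3 + 8x + 1)
- (4x^5 + 8x^4 - 9x^3 - 3x^2 + 3x + 9)
Negate second polynomial: -4x^5 - 8x^4 + 9x^3 + 3x^2 - 3x - 9
Add: -4x^5 - 6x^4 + 16x^3 + 3x^2 + 5x - 8


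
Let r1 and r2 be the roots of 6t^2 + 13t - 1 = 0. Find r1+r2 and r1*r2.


For at^2+bt+c=0: sum = -b/a, product = c/a.
a=6, b=13, c=-1
Sum = -(13)/6 = -13/6
Product = (-1)/6 = -1/6


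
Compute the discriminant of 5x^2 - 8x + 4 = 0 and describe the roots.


D = b^2 - 4ac = (-8)^2 - 4(5)(4) = 64 - 80 = -16
Since D < 0: two complex conjugate roots (no real roots)


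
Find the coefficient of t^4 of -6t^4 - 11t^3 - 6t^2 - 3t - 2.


Read off the coefficient of t^4: -6


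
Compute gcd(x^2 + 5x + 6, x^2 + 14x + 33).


Factor each:
  x^2 + 5x + 6 = (x + 3)(x + 2)
  x^2 + 14x + 33 = (x + 3)(x + 11)
Common monic factor: x + 3


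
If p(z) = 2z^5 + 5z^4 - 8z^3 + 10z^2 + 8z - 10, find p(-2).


Using direct substitution:
  2 * (-2)^5 = -64
  5 * (-2)^4 = 80
  -8 * (-2)^3 = 64
  10 * (-2)^2 = 40
  8 * (-2)^1 = -16
  constant: -10
Sum = -64 + 80 + 64 + 40 - 16 - 10 = 94


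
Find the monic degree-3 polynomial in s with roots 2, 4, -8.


p(s) = (s - 2)(s - 4)(s + 8)
Expand: s^3 + 2s^2 - 40s + 64


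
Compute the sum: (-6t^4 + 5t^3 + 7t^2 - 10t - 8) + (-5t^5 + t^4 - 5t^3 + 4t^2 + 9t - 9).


Align terms by degree and add:
  -6t^4 + 5t^3 + 7t^2 - 10t - 8
  -5t^5 + t^4 - 5t^3 + 4t^2 + 9t - 9
= -5t^5 - 5t^4 + 11t^2 - t - 17


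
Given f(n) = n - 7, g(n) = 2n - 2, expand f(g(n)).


Substitute g(n) into f:
f(g(n)) = 1*(2n - 2) + (-7)
Expand and combine: 2n - 9


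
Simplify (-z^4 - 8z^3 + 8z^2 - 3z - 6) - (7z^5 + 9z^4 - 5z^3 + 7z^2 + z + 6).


Distribute the minus sign:
  (-z^4 - 8z^3 + 8z^2 - 3z - 6)
- (7z^5 + 9z^4 - 5z^3 + 7z^2 + z + 6)
Negate second polynomial: -7z^5 - 9z^4 + 5z^3 - 7z^2 - z - 6
Add: -7z^5 - 10z^4 - 3z^3 + z^2 - 4z - 12


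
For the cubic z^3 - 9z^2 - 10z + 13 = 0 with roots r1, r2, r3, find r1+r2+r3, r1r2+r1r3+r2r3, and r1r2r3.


Monic cubic z^3+bz^2+cz+d=0: sum=-b, pairwise sum=c, product=-d.
b=-9, c=-10, d=13
r1+r2+r3 = 9
r1r2+r1r3+r2r3 = -10
r1r2r3 = -13


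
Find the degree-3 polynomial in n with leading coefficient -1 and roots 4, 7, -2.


p(n) = -(n - 4)(n - 7)(n + 2)
Expand: -n^3 + 9n^2 - 6n - 56


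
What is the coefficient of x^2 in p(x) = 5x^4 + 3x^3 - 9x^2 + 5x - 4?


Read off the coefficient of x^2: -9


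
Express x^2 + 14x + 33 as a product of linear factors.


Roots satisfy r1 + r2 = -b/a = -14 and r1*r2 = c/a = 33.
So r1 = -11, r2 = -3.
x^2 + 14x + 33 = (x - r1)(x - r2) = (x + 11)(x + 3)


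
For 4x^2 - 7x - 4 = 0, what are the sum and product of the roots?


For ax^2+bx+c=0: sum = -b/a, product = c/a.
a=4, b=-7, c=-4
Sum = -(-7)/4 = 7/4
Product = (-4)/4 = -1


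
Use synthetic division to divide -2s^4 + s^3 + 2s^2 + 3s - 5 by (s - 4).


Synthetic division with c = 4. Coefficients: -2, 1, 2, 3, -5
Bring down -2.
  -2 * 4 = -8; -8 + 1 = -7
  -7 * 4 = -28; -28 + 2 = -26
  -26 * 4 = -104; -104 + 3 = -101
  -101 * 4 = -404; -404 - 5 = -409
Quotient: -2s^3 - 7s^2 - 26s - 101, Remainder: -409


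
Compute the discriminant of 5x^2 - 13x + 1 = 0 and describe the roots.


D = b^2 - 4ac = (-13)^2 - 4(5)(1) = 169 - 20 = 149
Since D > 0: two distinct irrational roots


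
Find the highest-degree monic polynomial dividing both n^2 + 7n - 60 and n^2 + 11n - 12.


Factor each:
  n^2 + 7n - 60 = (n + 12)(n - 5)
  n^2 + 11n - 12 = (n + 12)(n - 1)
Common monic factor: n + 12


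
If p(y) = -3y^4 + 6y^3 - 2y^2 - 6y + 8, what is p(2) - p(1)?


p(2) = -12
p(1) = 3
p(2) - p(1) = -12 - 3 = -15


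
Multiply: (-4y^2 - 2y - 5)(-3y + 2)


Distribute each term of the first polynomial:
  (-4y^2)(-3y + 2) = 12y^3 - 8y^2
  (-2y)(-3y + 2) = 6y^2 - 4y
  (-5)(-3y + 2) = 15y - 10
Sum: 12y^3 - 2y^2 + 11y - 10


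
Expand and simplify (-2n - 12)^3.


Expand (-2n - 12)^3 by repeated multiplication:
  (-2n - 12)^2 = 4n^2 + 48n + 144
= -8n^3 - 144n^2 - 864n - 1728


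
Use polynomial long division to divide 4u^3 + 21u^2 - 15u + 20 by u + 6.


(4u^3 + 21u^2 - 15u + 20) / (u + 6)
Step 1: 4u^2 * (u + 6) = 4u^3 + 24u^2; subtract.
Step 2: -3u * (u + 6) = -3u^2 - 18u; subtract.
Step 3: 3 * (u + 6) = 3u + 18; subtract.
Quotient: 4u^2 - 3u + 3, Remainder: 2


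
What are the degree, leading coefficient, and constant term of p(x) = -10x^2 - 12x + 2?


Highest power of x is 2, with coefficient -10. Constant term is 2.
Degree = 2, leading coefficient = -10, constant term = 2


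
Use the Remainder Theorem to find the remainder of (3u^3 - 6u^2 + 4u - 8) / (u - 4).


By the Remainder Theorem, the remainder equals p(4):
  3*(4)^3 = 192
  -6*(4)^2 = -96
  4*(4)^1 = 16
  constant: -8
Sum: 192 - 96 + 16 - 8 = 104


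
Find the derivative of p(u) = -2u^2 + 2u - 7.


Apply the power rule term by term:
  d/du(-2u^2) = -4u
  d/du(2u) = 2
  d/du(-7) = 0
p'(u) = -4u + 2


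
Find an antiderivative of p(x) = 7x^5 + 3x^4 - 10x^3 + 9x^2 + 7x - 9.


Reverse power rule on each term:
  ∫ 7x^5 dx = (7/6)x^6
  ∫ 3x^4 dx = (3/5)x^5
  ∫ -10x^3 dx = -(5/2)x^4
  ∫ 9x^2 dx = 3x^3
  ∫ 7x dx = (7/2)x^2
  ∫ -9 dx = -9x
F(x) = (7/6)x^6 + (3/5)x^5 - (5/2)x^4 + 3x^3 + (7/2)x^2 - 9x + C


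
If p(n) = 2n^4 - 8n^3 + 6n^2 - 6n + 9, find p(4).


Using direct substitution:
  2 * (4)^4 = 512
  -8 * (4)^3 = -512
  6 * (4)^2 = 96
  -6 * (4)^1 = -24
  constant: 9
Sum = 512 - 512 + 96 - 24 + 9 = 81


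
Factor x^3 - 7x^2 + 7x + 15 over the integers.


Try integer roots (divisors of 15). x=3: p(3)=0.
Divide out (x - 3): quotient is x^2 - 4x - 5.
Factor the quadratic: (x + 1)(x - 5)
Result: (x - 3)(x + 1)(x - 5)


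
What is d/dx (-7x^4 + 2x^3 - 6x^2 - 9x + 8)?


Apply the power rule term by term:
  d/dx(-7x^4) = -28x^3
  d/dx(2x^3) = 6x^2
  d/dx(-6x^2) = -12x
  d/dx(-9x) = -9
  d/dx(8) = 0
p'(x) = -28x^3 + 6x^2 - 12x - 9


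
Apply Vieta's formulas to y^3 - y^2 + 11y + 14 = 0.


Monic cubic y^3+by^2+cy+d=0: sum=-b, pairwise sum=c, product=-d.
b=-1, c=11, d=14
r1+r2+r3 = 1
r1r2+r1r3+r2r3 = 11
r1r2r3 = -14


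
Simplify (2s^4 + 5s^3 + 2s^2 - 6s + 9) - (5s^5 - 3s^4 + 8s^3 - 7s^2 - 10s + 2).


Distribute the minus sign:
  (2s^4 + 5s^3 + 2s^2 - 6s + 9)
- (5s^5 - 3s^4 + 8s^3 - 7s^2 - 10s + 2)
Negate second polynomial: -5s^5 + 3s^4 - 8s^3 + 7s^2 + 10s - 2
Add: -5s^5 + 5s^4 - 3s^3 + 9s^2 + 4s + 7


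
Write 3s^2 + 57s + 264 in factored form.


Roots satisfy r1 + r2 = -b/a = -19 and r1*r2 = c/a = 88.
So r1 = -8, r2 = -11.
3s^2 + 57s + 264 = 3(s - r1)(s - r2) = 3(s + 8)(s + 11)


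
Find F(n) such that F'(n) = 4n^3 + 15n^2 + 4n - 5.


Reverse power rule on each term:
  ∫ 4n^3 dn = n^4
  ∫ 15n^2 dn = 5n^3
  ∫ 4n dn = 2n^2
  ∫ -5 dn = -5n
F(n) = n^4 + 5n^3 + 2n^2 - 5n + C


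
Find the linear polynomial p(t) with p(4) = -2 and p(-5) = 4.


p(t) = mt + b. Using p(4)=-2, p(-5)=4:
m = (-2 - 4)/(4 + 5) = -6/9 = -2/3
b = -2 - m*(4) = -2 + 8/3 = 2/3
p(t) = -(2/3)t + (2/3)


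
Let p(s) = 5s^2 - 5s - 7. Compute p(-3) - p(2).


p(-3) = 53
p(2) = 3
p(-3) - p(2) = 53 - 3 = 50


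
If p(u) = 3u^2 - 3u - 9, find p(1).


Using direct substitution:
  3 * (1)^2 = 3
  -3 * (1)^1 = -3
  constant: -9
Sum = 3 - 3 - 9 = -9


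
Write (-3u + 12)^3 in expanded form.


Expand (-3u + 12)^3 by repeated multiplication:
  (-3u + 12)^2 = 9u^2 - 72u + 144
= -27u^3 + 324u^2 - 1296u + 1728


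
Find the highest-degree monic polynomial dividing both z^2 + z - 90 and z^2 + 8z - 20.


Factor each:
  z^2 + z - 90 = (z + 10)(z - 9)
  z^2 + 8z - 20 = (z + 10)(z - 2)
Common monic factor: z + 10


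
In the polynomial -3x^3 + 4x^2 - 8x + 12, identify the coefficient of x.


Read off the coefficient of x: -8


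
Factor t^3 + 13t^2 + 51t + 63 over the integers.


Try integer roots (divisors of 63). t=-3: p(-3)=0.
Divide out (t + 3): quotient is t^2 + 10t + 21.
Factor the quadratic: (t + 3)(t + 7)
Result: (t + 3)(t + 3)(t + 7)


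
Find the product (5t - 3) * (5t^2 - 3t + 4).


Distribute each term of the first polynomial:
  (5t)(5t^2 - 3t + 4) = 25t^3 - 15t^2 + 20t
  (-3)(5t^2 - 3t + 4) = -15t^2 + 9t - 12
Sum: 25t^3 - 30t^2 + 29t - 12


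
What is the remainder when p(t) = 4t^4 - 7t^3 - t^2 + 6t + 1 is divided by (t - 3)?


By the Remainder Theorem, the remainder equals p(3):
  4*(3)^4 = 324
  -7*(3)^3 = -189
  -1*(3)^2 = -9
  6*(3)^1 = 18
  constant: 1
Sum: 324 - 189 - 9 + 18 + 1 = 145


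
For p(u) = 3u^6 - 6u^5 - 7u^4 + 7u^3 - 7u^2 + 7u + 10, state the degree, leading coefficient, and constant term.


Highest power of u is 6, with coefficient 3. Constant term is 10.
Degree = 6, leading coefficient = 3, constant term = 10


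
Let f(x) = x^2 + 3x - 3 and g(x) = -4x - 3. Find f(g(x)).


Substitute g(x) into f:
f(g(x)) = 1*(-4x - 3)^2 + 3*(-4x - 3) + (-3)
(-4x - 3)^2 = 16x^2 + 24x + 9
Expand and combine: 16x^2 + 12x - 3


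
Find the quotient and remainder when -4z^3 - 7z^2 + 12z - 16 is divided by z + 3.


(-4z^3 - 7z^2 + 12z - 16) / (z + 3)
Step 1: -4z^2 * (z + 3) = -4z^3 - 12z^2; subtract.
Step 2: 5z * (z + 3) = 5z^2 + 15z; subtract.
Step 3: -3 * (z + 3) = -3z - 9; subtract.
Quotient: -4z^2 + 5z - 3, Remainder: -7


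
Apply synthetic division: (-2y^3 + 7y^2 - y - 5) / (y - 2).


Synthetic division with c = 2. Coefficients: -2, 7, -1, -5
Bring down -2.
  -2 * 2 = -4; -4 + 7 = 3
  3 * 2 = 6; 6 - 1 = 5
  5 * 2 = 10; 10 - 5 = 5
Quotient: -2y^2 + 3y + 5, Remainder: 5


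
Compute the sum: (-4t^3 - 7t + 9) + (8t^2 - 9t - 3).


Align terms by degree and add:
  -4t^3 - 7t + 9
+ 8t^2 - 9t - 3
= -4t^3 + 8t^2 - 16t + 6


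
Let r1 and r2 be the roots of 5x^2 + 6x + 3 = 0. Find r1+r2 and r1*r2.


For ax^2+bx+c=0: sum = -b/a, product = c/a.
a=5, b=6, c=3
Sum = -(6)/5 = -6/5
Product = (3)/5 = 3/5


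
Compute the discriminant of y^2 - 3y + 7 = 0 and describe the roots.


D = b^2 - 4ac = (-3)^2 - 4(1)(7) = 9 - 28 = -19
Since D < 0: two complex conjugate roots (no real roots)


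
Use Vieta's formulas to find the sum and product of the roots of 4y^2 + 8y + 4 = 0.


For ay^2+by+c=0: sum = -b/a, product = c/a.
a=4, b=8, c=4
Sum = -(8)/4 = -2
Product = (4)/4 = 1


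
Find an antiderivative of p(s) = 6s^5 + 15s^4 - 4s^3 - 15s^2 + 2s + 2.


Reverse power rule on each term:
  ∫ 6s^5 ds = s^6
  ∫ 15s^4 ds = 3s^5
  ∫ -4s^3 ds = -s^4
  ∫ -15s^2 ds = -5s^3
  ∫ 2s ds = s^2
  ∫ 2 ds = 2s
F(s) = s^6 + 3s^5 - s^4 - 5s^3 + s^2 + 2s + C


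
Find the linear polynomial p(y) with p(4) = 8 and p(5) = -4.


p(y) = my + b. Using p(4)=8, p(5)=-4:
m = (8 + 4)/(4 - 5) = 12/-1 = -12
b = 8 - m*(4) = 8 + 48 = 56
p(y) = -12y + 56


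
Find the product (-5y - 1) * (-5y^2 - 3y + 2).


Distribute each term of the first polynomial:
  (-5y)(-5y^2 - 3y + 2) = 25y^3 + 15y^2 - 10y
  (-1)(-5y^2 - 3y + 2) = 5y^2 + 3y - 2
Sum: 25y^3 + 20y^2 - 7y - 2


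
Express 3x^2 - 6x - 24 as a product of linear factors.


Roots satisfy r1 + r2 = -b/a = 2 and r1*r2 = c/a = -8.
So r1 = -2, r2 = 4.
3x^2 - 6x - 24 = 3(x - r1)(x - r2) = 3(x + 2)(x - 4)


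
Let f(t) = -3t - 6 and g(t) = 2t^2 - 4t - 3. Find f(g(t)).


Substitute g(t) into f:
f(g(t)) = -3*(2t^2 - 4t - 3) + (-6)
Expand and combine: -6t^2 + 12t + 3


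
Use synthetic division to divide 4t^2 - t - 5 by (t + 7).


Synthetic division with c = -7. Coefficients: 4, -1, -5
Bring down 4.
  4 * -7 = -28; -28 - 1 = -29
  -29 * -7 = 203; 203 - 5 = 198
Quotient: 4t - 29, Remainder: 198


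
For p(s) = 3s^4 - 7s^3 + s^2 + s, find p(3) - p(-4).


p(3) = 66
p(-4) = 1228
p(3) - p(-4) = 66 - 1228 = -1162


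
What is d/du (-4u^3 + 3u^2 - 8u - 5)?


Apply the power rule term by term:
  d/du(-4u^3) = -12u^2
  d/du(3u^2) = 6u
  d/du(-8u) = -8
  d/du(-5) = 0
p'(u) = -12u^2 + 6u - 8


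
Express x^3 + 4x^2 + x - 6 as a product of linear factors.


Try integer roots (divisors of -6). x=1: p(1)=0.
Divide out (x - 1): quotient is x^2 + 5x + 6.
Factor the quadratic: (x + 3)(x + 2)
Result: (x - 1)(x + 3)(x + 2)


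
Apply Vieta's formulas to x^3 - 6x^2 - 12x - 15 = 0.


Monic cubic x^3+bx^2+cx+d=0: sum=-b, pairwise sum=c, product=-d.
b=-6, c=-12, d=-15
r1+r2+r3 = 6
r1r2+r1r3+r2r3 = -12
r1r2r3 = 15


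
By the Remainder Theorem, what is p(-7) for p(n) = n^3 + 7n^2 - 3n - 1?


By the Remainder Theorem, the remainder equals p(-7):
  1*(-7)^3 = -343
  7*(-7)^2 = 343
  -3*(-7)^1 = 21
  constant: -1
Sum: -343 + 343 + 21 - 1 = 20


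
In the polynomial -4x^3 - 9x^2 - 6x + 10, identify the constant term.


Read off the constant term: 10


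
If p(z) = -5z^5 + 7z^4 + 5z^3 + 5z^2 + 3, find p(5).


Using direct substitution:
  -5 * (5)^5 = -15625
  7 * (5)^4 = 4375
  5 * (5)^3 = 625
  5 * (5)^2 = 125
  0 * (5)^1 = 0
  constant: 3
Sum = -15625 + 4375 + 625 + 125 + 0 + 3 = -10497


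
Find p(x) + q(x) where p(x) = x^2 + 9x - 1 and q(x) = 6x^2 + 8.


Align terms by degree and add:
  x^2 + 9x - 1
+ 6x^2 + 8
= 7x^2 + 9x + 7


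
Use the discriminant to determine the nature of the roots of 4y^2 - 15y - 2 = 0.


D = b^2 - 4ac = (-15)^2 - 4(4)(-2) = 225 + 32 = 257
Since D > 0: two distinct irrational roots


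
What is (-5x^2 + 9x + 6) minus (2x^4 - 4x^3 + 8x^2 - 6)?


Distribute the minus sign:
  (-5x^2 + 9x + 6)
- (2x^4 - 4x^3 + 8x^2 - 6)
Negate second polynomial: -2x^4 + 4x^3 - 8x^2 + 6
Add: -2x^4 + 4x^3 - 13x^2 + 9x + 12
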